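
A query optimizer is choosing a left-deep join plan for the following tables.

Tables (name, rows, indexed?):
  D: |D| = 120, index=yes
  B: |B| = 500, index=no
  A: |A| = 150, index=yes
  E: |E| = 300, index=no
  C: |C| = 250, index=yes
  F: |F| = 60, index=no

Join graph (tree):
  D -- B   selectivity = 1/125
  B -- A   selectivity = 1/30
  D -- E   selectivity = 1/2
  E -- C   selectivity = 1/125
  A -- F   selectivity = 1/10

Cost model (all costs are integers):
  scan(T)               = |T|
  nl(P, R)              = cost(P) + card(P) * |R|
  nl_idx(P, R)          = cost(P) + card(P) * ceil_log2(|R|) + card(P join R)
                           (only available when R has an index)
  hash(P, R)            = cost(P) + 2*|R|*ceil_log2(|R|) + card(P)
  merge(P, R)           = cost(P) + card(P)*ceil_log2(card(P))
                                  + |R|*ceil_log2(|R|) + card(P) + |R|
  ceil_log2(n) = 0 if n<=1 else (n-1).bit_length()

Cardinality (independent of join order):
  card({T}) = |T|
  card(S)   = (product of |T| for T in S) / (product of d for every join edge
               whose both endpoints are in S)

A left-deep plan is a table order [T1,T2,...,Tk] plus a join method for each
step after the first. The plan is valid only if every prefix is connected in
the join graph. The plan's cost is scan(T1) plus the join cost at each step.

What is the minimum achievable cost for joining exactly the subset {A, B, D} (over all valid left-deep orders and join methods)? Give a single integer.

5560

Selinger DP over subsets of {A,B,D}:
  {D}: scan cost=120, card=120
  {B}: scan cost=500, card=500
  {A}: scan cost=150, card=150
  {BD}: card=480; try (D,hash)→2680, (D,nl_idx)→4480, (B,merge)→6080, (D,merge)→6460, (B,hash)→9240, (B,nl)→60120 …(+1); best=2680 via (D,hash)
  {AB}: card=2500; try (A,hash)→3400, (B,merge)→6500, (A,merge)→6850, (A,nl_idx)→7000, (B,hash)→9300, (B,nl)→75150 …(+1); best=3400 via (A,hash)
  {ABD}: card=2400; try (A,hash)→5560, (D,hash)→7580, (A,merge)→8830, (A,nl_idx)→8920, (D,nl_idx)→23300, (D,merge)→36860 …(+2); best=5560 via (A,hash)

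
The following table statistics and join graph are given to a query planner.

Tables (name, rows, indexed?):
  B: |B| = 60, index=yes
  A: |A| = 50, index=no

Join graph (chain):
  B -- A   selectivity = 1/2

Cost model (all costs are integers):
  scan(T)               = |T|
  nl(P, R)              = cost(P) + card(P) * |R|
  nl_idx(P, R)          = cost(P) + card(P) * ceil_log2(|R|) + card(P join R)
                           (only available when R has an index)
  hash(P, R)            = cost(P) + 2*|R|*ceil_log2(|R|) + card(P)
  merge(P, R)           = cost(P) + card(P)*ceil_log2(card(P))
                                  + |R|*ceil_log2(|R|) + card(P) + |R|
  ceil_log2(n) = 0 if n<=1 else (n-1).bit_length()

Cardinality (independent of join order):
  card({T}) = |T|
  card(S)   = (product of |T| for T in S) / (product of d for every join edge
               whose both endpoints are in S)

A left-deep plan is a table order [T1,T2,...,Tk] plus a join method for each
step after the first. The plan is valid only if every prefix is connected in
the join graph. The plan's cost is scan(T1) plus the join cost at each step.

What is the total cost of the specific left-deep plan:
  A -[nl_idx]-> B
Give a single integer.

step 1: scan A: cost=50, card=50
step 2: join B via nl_idx
    card(P join B) = 50*60/(2) = 1500
    cost = 50 + 50*6 + 1500 = 1850

1850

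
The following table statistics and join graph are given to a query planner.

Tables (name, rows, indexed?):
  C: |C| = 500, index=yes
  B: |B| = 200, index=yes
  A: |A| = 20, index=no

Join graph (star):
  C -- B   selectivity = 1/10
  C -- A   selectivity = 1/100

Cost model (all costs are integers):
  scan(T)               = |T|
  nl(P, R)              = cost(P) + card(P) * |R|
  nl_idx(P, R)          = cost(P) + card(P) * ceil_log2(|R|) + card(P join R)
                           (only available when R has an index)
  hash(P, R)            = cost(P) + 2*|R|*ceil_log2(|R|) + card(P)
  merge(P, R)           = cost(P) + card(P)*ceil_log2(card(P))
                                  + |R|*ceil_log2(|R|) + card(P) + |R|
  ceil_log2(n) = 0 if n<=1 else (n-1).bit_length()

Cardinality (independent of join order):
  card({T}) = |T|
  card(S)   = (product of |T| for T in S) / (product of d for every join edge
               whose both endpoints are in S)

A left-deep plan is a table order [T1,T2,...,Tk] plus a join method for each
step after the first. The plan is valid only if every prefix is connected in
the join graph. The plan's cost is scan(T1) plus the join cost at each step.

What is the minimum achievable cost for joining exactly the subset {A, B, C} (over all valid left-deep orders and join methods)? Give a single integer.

Selinger DP over subsets of {A,B,C}:
  {C}: scan cost=500, card=500
  {B}: scan cost=200, card=200
  {A}: scan cost=20, card=20
  {BC}: card=10000; try (B,hash)→4200, (C,merge)→7000, (B,merge)→7300, (C,hash)→9400, (C,nl_idx)→12000, (B,nl_idx)→14500 …(+2); best=4200 via (B,hash)
  {AC}: card=100; try (C,nl_idx)→300, (A,hash)→1200, (C,merge)→5140, (A,merge)→5620, (C,hash)→9040, (C,nl)→10020 …(+1); best=300 via (C,nl_idx)
  {ABC}: card=2000; try (B,merge)→2900, (B,nl_idx)→3100, (B,hash)→3600, (A,hash)→14400, (B,nl)→20300, (A,merge)→154320 …(+1); best=2900 via (B,merge)

2900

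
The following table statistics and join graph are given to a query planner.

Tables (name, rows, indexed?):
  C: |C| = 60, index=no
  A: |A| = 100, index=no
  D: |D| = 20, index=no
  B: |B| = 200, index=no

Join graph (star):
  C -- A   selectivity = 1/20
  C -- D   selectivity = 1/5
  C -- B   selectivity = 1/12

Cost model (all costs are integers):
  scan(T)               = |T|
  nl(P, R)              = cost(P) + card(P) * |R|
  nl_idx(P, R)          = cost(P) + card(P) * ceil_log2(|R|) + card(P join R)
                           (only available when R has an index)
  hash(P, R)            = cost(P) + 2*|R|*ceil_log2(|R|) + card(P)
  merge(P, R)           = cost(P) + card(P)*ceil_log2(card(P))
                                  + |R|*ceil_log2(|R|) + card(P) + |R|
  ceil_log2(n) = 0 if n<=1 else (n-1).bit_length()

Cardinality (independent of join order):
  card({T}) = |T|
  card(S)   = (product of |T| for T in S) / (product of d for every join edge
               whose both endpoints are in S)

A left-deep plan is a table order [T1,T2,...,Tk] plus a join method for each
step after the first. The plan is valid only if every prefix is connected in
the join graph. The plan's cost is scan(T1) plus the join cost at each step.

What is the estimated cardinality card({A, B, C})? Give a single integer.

Tables in S: A(100), B(200), C(60)
Edges inside S: C-A(d=20), C-B(d=12)
numerator = 100 * 200 * 60 = 1200000
denominator = 20 * 12 = 240
card(S) = 1200000 / 240 = 5000

5000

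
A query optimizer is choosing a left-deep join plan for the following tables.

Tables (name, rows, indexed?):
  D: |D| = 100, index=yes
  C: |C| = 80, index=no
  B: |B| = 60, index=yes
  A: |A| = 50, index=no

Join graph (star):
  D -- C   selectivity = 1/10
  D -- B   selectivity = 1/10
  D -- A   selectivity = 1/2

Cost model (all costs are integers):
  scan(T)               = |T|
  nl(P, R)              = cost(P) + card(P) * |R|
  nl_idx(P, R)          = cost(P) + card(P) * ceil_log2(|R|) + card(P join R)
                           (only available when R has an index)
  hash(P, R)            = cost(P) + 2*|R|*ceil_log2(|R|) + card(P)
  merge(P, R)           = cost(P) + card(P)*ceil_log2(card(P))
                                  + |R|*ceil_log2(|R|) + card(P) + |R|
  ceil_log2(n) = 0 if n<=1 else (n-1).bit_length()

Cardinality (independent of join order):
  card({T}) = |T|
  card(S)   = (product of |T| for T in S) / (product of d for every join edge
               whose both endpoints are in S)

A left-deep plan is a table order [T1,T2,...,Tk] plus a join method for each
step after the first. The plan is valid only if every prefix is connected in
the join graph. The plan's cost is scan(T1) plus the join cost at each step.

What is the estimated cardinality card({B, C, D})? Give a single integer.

4800

Tables in S: B(60), C(80), D(100)
Edges inside S: D-C(d=10), D-B(d=10)
numerator = 60 * 80 * 100 = 480000
denominator = 10 * 10 = 100
card(S) = 480000 / 100 = 4800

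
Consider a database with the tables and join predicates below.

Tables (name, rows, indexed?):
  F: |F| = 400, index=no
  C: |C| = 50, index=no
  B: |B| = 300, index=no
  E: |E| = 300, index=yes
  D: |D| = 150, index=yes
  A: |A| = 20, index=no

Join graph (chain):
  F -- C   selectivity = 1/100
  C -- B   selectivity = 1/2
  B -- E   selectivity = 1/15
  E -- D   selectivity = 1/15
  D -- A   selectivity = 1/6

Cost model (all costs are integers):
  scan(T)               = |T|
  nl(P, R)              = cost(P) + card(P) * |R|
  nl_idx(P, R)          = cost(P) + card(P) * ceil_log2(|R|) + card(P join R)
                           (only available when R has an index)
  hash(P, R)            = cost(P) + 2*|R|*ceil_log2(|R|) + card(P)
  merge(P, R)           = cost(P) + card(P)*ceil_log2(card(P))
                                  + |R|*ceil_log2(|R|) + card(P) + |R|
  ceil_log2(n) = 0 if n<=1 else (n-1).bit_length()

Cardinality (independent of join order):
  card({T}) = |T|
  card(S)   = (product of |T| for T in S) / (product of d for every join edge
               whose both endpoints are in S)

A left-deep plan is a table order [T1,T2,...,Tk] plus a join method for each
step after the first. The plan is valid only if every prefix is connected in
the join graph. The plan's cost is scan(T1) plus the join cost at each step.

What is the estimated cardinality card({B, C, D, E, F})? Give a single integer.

6000000

Tables in S: B(300), C(50), D(150), E(300), F(400)
Edges inside S: F-C(d=100), C-B(d=2), B-E(d=15), E-D(d=15)
numerator = 300 * 50 * 150 * 300 * 400 = 270000000000
denominator = 100 * 2 * 15 * 15 = 45000
card(S) = 270000000000 / 45000 = 6000000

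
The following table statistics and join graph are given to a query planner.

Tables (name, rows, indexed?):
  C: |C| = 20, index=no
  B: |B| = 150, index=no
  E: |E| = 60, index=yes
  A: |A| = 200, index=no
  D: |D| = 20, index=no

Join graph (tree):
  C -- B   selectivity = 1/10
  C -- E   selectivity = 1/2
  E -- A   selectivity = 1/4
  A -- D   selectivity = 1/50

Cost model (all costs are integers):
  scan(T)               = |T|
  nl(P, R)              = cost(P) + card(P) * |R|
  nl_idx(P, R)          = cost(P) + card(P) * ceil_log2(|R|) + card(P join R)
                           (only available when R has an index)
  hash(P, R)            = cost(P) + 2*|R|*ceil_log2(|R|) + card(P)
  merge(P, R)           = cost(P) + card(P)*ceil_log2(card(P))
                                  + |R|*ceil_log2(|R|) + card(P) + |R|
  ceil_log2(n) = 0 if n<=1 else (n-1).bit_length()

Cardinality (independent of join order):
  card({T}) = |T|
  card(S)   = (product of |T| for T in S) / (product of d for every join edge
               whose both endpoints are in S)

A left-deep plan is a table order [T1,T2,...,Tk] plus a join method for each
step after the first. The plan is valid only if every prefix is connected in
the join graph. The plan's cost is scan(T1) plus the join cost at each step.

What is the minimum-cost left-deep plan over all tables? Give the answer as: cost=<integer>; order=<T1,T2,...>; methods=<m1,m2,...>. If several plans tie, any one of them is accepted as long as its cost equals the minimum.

cost=17200; order=A,D,E,C,B; methods=hash,hash,hash,hash

Selinger DP (subsets sized 1..n):
  {C}: scan cost=20, card=20
  {B}: scan cost=150, card=150
  {E}: scan cost=60, card=60
  {A}: scan cost=200, card=200
  {D}: scan cost=20, card=20
  {BC}: card=300; try (C,hash)→500, (B,merge)→1490, (C,merge)→1620, (B,hash)→2440, (B,nl)→3020, (C,nl)→3150; best=500 via (C,hash)
  {CE}: card=600; try (C,hash)→320, (E,merge)→560, (C,merge)→600, (E,nl_idx)→740, (E,hash)→760, (E,nl)→1220 …(+1); best=320 via (C,hash)
  {AE}: card=3000; try (E,hash)→1120, (A,merge)→2280, (E,merge)→2420, (A,hash)→3320, (E,nl_idx)→4400, (A,nl)→12060 …(+1); best=1120 via (E,hash)
  {AD}: card=80; try (D,hash)→600, (A,merge)→1940, (D,merge)→2120, (A,hash)→3240, (A,nl)→4020, (D,nl)→4200; best=600 via (D,hash)
  {BCE}: card=9000; try (E,hash)→1520, (B,hash)→3320, (E,merge)→3920, (B,merge)→8270, (E,nl_idx)→11300, (E,nl)→18500 …(+1); best=1520 via (E,hash)
  {ACE}: card=30000; try (A,hash)→4120, (C,hash)→4320, (A,merge)→8720, (C,merge)→40240, (C,nl)→61120, (A,nl)→120320; best=4120 via (A,hash)
  {ADE}: card=1200; try (E,hash)→1400, (E,merge)→1660, (E,nl_idx)→2280, (D,hash)→4320, (E,nl)→5400, (D,merge)→40240 …(+1); best=1400 via (E,hash)
  {ABCE}: card=450000; try (A,hash)→13720, (B,hash)→36520, (A,merge)→138320, (B,merge)→485470, (A,nl)→1801520, (B,nl)→4504120; best=13720 via (A,hash)
  {ACDE}: card=12000; try (C,hash)→2800, (C,merge)→15920, (C,nl)→25400, (D,hash)→34320, (D,merge)→484240, (D,nl)→604120; best=2800 via (C,hash)
  {ABCDE}: card=180000; try (B,hash)→17200, (B,merge)→184150, (D,hash)→463920, (B,nl)→1802800, (D,nl)→9013720, (D,merge)→9013840; best=17200 via (B,hash)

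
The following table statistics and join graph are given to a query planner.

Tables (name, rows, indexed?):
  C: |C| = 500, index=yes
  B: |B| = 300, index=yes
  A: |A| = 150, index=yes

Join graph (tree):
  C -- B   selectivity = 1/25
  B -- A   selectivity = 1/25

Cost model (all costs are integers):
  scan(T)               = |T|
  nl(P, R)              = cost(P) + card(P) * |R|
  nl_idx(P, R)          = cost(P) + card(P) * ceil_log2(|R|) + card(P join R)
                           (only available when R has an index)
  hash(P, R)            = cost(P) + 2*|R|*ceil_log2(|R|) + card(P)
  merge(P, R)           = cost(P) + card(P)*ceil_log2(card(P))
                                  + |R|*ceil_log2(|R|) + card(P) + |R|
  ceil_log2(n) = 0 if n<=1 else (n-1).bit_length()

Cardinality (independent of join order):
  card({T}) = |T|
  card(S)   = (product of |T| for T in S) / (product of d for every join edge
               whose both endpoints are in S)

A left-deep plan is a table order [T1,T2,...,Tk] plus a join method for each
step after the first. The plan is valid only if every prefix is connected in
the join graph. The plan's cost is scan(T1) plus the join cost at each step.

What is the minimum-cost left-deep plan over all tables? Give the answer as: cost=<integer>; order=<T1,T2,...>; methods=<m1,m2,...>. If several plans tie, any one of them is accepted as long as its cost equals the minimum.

cost=13800; order=B,A,C; methods=hash,hash

Selinger DP (subsets sized 1..n):
  {C}: scan cost=500, card=500
  {B}: scan cost=300, card=300
  {A}: scan cost=150, card=150
  {BC}: card=6000; try (B,hash)→6400, (C,merge)→8300, (B,merge)→8500, (C,nl_idx)→9000, (C,hash)→9600, (B,nl_idx)→11000 …(+2); best=6400 via (B,hash)
  {AB}: card=1800; try (A,hash)→3000, (B,nl_idx)→3300, (B,merge)→4500, (A,nl_idx)→4500, (A,merge)→4650, (B,hash)→5700 …(+2); best=3000 via (A,hash)
  {ABC}: card=36000; try (C,hash)→13800, (A,hash)→14800, (C,merge)→29600, (C,nl_idx)→55200, (A,nl_idx)→90400, (A,merge)→91750 …(+2); best=13800 via (C,hash)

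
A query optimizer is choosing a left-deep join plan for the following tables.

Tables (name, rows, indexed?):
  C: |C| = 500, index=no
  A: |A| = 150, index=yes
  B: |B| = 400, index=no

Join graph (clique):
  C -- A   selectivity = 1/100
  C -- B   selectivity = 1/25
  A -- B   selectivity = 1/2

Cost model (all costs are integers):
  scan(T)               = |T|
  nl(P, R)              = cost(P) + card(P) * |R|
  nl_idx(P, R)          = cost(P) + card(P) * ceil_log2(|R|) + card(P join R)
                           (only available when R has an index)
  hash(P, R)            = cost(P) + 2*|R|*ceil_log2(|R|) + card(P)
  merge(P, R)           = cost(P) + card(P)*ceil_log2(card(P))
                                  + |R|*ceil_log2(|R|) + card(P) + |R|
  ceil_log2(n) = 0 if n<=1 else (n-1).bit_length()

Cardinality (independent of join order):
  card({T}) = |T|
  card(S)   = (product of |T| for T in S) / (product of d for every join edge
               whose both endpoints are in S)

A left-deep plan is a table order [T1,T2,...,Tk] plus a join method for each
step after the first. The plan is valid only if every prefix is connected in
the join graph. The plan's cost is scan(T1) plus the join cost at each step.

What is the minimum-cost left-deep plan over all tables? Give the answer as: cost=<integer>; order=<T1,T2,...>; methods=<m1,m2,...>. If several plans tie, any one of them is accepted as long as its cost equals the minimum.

cost=11350; order=C,A,B; methods=hash,hash

Selinger DP (subsets sized 1..n):
  {C}: scan cost=500, card=500
  {A}: scan cost=150, card=150
  {B}: scan cost=400, card=400
  {AC}: card=750; try (A,hash)→3400, (A,nl_idx)→5250, (C,merge)→6500, (A,merge)→6850, (C,hash)→9300, (C,nl)→75150 …(+1); best=3400 via (A,hash)
  {BC}: card=8000; try (B,hash)→8200, (C,merge)→9400, (B,merge)→9500, (C,hash)→9800, (C,nl)→200400, (B,nl)→200500; best=8200 via (B,hash)
  {AB}: card=30000; try (A,hash)→3200, (B,merge)→5500, (A,merge)→5750, (B,hash)→7500, (A,nl_idx)→33600, (B,nl)→60150 …(+1); best=3200 via (A,hash)
  {ABC}: card=6000; try (B,hash)→11350, (B,merge)→15650, (A,hash)→18600, (C,hash)→42200, (A,nl_idx)→78200, (A,merge)→121550 …(+4); best=11350 via (B,hash)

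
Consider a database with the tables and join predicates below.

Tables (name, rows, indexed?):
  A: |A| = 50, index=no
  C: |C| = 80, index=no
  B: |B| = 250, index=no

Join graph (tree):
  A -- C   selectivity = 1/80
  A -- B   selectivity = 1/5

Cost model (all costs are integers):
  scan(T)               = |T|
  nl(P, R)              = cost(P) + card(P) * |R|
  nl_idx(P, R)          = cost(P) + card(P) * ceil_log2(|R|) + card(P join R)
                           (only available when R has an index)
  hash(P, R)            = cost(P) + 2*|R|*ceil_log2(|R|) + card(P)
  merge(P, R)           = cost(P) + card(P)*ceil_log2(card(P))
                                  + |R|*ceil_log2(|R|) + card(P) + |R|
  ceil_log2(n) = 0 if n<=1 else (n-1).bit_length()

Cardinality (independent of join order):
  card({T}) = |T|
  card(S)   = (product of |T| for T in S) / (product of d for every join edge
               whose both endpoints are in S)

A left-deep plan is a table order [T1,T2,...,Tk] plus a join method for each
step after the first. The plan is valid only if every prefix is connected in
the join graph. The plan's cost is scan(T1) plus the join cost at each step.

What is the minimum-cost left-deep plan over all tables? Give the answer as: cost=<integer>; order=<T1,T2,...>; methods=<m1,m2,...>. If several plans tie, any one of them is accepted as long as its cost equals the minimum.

cost=3360; order=C,A,B; methods=hash,merge

Selinger DP (subsets sized 1..n):
  {A}: scan cost=50, card=50
  {C}: scan cost=80, card=80
  {B}: scan cost=250, card=250
  {AC}: card=50; try (A,hash)→760, (C,merge)→1040, (A,merge)→1070, (C,hash)→1220, (C,nl)→4050, (A,nl)→4080; best=760 via (A,hash)
  {AB}: card=2500; try (A,hash)→1100, (B,merge)→2650, (A,merge)→2850, (B,hash)→4100, (B,nl)→12550, (A,nl)→12750; best=1100 via (A,hash)
  {ABC}: card=2500; try (B,merge)→3360, (C,hash)→4720, (B,hash)→4810, (B,nl)→13260, (C,merge)→34240, (C,nl)→201100; best=3360 via (B,merge)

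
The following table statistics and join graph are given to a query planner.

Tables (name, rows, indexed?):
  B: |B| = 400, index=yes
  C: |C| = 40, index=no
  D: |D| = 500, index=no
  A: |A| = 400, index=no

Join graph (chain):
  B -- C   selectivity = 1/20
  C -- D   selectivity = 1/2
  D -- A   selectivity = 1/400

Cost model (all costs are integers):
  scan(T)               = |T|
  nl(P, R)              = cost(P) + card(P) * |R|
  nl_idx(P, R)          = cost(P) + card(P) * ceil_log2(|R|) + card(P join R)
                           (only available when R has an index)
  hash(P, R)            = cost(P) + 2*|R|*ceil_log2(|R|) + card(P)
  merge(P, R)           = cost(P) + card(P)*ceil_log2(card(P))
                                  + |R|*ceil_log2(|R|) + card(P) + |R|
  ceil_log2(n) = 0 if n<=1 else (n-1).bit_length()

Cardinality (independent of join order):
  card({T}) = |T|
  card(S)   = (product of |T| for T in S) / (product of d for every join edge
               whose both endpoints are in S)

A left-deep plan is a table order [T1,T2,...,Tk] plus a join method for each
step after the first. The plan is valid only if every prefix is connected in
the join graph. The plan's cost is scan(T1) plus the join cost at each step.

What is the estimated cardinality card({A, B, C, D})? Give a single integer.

Tables in S: A(400), B(400), C(40), D(500)
Edges inside S: B-C(d=20), C-D(d=2), D-A(d=400)
numerator = 400 * 400 * 40 * 500 = 3200000000
denominator = 20 * 2 * 400 = 16000
card(S) = 3200000000 / 16000 = 200000

200000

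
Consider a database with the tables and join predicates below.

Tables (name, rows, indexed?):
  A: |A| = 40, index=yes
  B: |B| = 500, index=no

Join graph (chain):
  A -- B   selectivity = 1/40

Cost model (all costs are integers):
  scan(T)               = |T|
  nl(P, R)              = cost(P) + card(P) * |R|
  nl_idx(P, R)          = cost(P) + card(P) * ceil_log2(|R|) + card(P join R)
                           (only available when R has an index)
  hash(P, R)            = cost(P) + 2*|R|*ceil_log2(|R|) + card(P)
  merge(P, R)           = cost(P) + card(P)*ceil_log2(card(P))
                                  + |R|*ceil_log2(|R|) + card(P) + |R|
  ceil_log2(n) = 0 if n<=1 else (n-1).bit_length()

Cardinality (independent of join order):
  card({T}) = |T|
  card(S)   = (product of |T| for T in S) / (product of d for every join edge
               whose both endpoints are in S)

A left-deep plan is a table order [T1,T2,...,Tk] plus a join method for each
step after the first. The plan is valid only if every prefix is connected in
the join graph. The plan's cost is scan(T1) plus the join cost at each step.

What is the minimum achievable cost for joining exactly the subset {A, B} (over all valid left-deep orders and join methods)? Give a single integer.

Selinger DP over subsets of {A,B}:
  {A}: scan cost=40, card=40
  {B}: scan cost=500, card=500
  {AB}: card=500; try (A,hash)→1480, (A,nl_idx)→4000, (B,merge)→5320, (A,merge)→5780, (B,hash)→9080, (B,nl)→20040 …(+1); best=1480 via (A,hash)

1480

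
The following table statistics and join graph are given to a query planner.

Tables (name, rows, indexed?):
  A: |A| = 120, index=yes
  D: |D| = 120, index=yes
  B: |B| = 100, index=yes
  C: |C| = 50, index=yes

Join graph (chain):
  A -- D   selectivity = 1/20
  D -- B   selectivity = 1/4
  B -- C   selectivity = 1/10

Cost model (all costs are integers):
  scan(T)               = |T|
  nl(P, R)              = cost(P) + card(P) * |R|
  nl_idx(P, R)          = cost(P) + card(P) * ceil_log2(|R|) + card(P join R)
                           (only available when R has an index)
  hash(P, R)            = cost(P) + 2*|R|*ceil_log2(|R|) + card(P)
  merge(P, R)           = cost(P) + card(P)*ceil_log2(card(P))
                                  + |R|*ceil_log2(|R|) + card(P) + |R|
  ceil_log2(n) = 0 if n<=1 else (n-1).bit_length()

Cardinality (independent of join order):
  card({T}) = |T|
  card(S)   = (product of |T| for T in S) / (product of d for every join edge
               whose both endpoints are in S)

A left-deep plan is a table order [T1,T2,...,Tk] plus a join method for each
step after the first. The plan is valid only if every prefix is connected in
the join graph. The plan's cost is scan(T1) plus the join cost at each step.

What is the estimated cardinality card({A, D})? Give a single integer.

Tables in S: A(120), D(120)
Edges inside S: A-D(d=20)
numerator = 120 * 120 = 14400
denominator = 20 = 20
card(S) = 14400 / 20 = 720

720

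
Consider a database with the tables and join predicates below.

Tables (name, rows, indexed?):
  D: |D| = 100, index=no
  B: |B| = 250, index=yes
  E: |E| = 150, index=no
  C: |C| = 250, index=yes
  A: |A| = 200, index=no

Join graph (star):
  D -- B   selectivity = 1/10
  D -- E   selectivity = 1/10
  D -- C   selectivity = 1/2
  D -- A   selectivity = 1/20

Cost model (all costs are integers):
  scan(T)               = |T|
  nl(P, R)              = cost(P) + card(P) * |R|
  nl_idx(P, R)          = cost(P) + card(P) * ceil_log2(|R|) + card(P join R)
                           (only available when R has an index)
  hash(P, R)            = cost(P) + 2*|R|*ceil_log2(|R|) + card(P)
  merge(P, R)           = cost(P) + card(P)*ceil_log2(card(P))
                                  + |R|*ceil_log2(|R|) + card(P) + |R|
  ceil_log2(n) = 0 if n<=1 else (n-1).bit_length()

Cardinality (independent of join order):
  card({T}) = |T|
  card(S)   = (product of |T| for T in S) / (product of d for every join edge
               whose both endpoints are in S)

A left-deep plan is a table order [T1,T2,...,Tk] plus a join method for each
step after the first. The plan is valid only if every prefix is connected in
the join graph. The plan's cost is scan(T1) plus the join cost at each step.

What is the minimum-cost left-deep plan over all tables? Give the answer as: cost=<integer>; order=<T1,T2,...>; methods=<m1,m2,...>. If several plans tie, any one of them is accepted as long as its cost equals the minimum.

cost=403200; order=A,D,E,B,C; methods=hash,hash,hash,hash

Selinger DP (subsets sized 1..n):
  {D}: scan cost=100, card=100
  {B}: scan cost=250, card=250
  {E}: scan cost=150, card=150
  {C}: scan cost=250, card=250
  {A}: scan cost=200, card=200
  {BD}: card=2500; try (D,hash)→1900, (B,merge)→3150, (D,merge)→3300, (B,nl_idx)→3400, (B,hash)→4200, (B,nl)→25100 …(+1); best=1900 via (D,hash)
  {DE}: card=1500; try (D,hash)→1700, (E,merge)→2250, (D,merge)→2300, (E,hash)→2600, (E,nl)→15100, (D,nl)→15150; best=1700 via (D,hash)
  {CD}: card=12500; try (D,hash)→1900, (C,merge)→3150, (D,merge)→3300, (C,hash)→4200, (C,nl_idx)→13400, (C,nl)→25100 …(+1); best=1900 via (D,hash)
  {AD}: card=1000; try (D,hash)→1800, (A,merge)→2700, (D,merge)→2800, (A,hash)→3400, (A,nl)→20100, (D,nl)→20200; best=1800 via (D,hash)
  {BDE}: card=37500; try (E,hash)→6800, (B,hash)→7200, (B,merge)→21950, (E,merge)→35750, (B,nl_idx)→51200, (B,nl)→376700 …(+1); best=6800 via (E,hash)
  {BCD}: card=312500; try (C,hash)→8400, (B,hash)→18400, (C,merge)→36650, (B,merge)→191650, (C,nl_idx)→334400, (B,nl_idx)→414400 …(+2); best=8400 via (C,hash)
  {ABD}: card=25000; try (B,hash)→6800, (A,hash)→7600, (B,merge)→15050, (B,nl_idx)→34800, (A,merge)→36200, (B,nl)→251800 …(+1); best=6800 via (B,hash)
  {CDE}: card=187500; try (C,hash)→7200, (E,hash)→16800, (C,merge)→21950, (E,merge)→190750, (C,nl_idx)→201200, (C,nl)→376700 …(+1); best=7200 via (C,hash)
  {ADE}: card=15000; try (E,hash)→5200, (A,hash)→6400, (E,merge)→14150, (A,merge)→21500, (E,nl)→151800, (A,nl)→301700; best=5200 via (E,hash)
  {ACD}: card=125000; try (C,hash)→6800, (C,merge)→15050, (A,hash)→17600, (C,nl_idx)→134800, (A,merge)→191200, (C,nl)→251800 …(+1); best=6800 via (C,hash)
  {BCDE}: card=4687500; try (C,hash)→48300, (B,hash)→198700, (E,hash)→323300, (C,merge)→646550, (B,merge)→3571950, (C,nl_idx)→4994300 …(+5); best=48300 via (C,hash)
  {ABDE}: card=375000; try (B,hash)→24200, (E,hash)→34200, (A,hash)→47500, (B,merge)→232450, (E,merge)→408150, (B,nl_idx)→500200 …(+4); best=24200 via (B,hash)
  {ABCD}: card=3125000; try (C,hash)→35800, (B,hash)→135800, (A,hash)→324100, (C,merge)→409050, (B,merge)→2259050, (C,nl_idx)→3331800 …(+5); best=35800 via (C,hash)
  {ACDE}: card=1875000; try (C,hash)→24200, (E,hash)→134200, (A,hash)→197900, (C,merge)→232450, (C,nl_idx)→2000200, (E,merge)→2258150 …(+4); best=24200 via (C,hash)
  {ABCDE}: card=46875000; try (C,hash)→403200, (B,hash)→1903200, (E,hash)→3163200, (A,hash)→4739000, (C,merge)→7526450, (B,merge)→41276450 …(+8); best=403200 via (C,hash)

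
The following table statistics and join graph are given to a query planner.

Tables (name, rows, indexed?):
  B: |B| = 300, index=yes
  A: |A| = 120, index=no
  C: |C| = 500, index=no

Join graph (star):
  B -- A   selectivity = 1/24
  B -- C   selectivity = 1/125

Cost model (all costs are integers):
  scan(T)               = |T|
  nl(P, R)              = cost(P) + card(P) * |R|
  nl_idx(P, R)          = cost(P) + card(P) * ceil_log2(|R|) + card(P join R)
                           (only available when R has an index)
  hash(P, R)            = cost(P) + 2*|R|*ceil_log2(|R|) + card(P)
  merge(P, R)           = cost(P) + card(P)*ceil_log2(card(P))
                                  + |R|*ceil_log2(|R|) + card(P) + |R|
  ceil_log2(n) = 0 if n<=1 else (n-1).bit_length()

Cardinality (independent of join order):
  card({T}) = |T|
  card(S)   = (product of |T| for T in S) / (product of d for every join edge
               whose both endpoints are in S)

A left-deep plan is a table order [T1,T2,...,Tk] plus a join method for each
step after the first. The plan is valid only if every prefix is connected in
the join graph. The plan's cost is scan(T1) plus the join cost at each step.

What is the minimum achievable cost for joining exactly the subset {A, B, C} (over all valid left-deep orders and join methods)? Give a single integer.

9080

Selinger DP over subsets of {A,B,C}:
  {B}: scan cost=300, card=300
  {A}: scan cost=120, card=120
  {C}: scan cost=500, card=500
  {AB}: card=1500; try (A,hash)→2280, (B,nl_idx)→2700, (B,merge)→4080, (A,merge)→4260, (B,hash)→5640, (B,nl)→36120 …(+1); best=2280 via (A,hash)
  {BC}: card=1200; try (B,nl_idx)→6200, (B,hash)→6400, (C,merge)→8300, (B,merge)→8500, (C,hash)→9600, (C,nl)→150300 …(+1); best=6200 via (B,nl_idx)
  {ABC}: card=6000; try (A,hash)→9080, (C,hash)→12780, (A,merge)→21560, (C,merge)→25280, (A,nl)→150200, (C,nl)→752280; best=9080 via (A,hash)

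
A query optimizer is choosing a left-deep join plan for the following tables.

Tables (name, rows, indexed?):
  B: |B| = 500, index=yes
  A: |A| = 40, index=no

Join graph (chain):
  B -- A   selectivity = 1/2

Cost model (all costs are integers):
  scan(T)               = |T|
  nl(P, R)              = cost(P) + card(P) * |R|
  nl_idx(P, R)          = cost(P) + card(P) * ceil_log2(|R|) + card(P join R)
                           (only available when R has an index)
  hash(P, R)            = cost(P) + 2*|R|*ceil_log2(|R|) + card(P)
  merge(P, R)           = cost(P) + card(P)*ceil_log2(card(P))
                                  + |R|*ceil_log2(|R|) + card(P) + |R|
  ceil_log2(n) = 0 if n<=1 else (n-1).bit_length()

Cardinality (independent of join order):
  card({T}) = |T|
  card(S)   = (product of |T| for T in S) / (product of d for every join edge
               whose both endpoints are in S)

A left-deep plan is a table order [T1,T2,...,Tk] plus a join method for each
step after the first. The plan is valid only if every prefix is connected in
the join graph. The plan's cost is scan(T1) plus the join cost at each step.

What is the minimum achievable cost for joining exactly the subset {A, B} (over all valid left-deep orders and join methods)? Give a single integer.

Selinger DP over subsets of {A,B}:
  {B}: scan cost=500, card=500
  {A}: scan cost=40, card=40
  {AB}: card=10000; try (A,hash)→1480, (B,merge)→5320, (A,merge)→5780, (B,hash)→9080, (B,nl_idx)→10400, (B,nl)→20040 …(+1); best=1480 via (A,hash)

1480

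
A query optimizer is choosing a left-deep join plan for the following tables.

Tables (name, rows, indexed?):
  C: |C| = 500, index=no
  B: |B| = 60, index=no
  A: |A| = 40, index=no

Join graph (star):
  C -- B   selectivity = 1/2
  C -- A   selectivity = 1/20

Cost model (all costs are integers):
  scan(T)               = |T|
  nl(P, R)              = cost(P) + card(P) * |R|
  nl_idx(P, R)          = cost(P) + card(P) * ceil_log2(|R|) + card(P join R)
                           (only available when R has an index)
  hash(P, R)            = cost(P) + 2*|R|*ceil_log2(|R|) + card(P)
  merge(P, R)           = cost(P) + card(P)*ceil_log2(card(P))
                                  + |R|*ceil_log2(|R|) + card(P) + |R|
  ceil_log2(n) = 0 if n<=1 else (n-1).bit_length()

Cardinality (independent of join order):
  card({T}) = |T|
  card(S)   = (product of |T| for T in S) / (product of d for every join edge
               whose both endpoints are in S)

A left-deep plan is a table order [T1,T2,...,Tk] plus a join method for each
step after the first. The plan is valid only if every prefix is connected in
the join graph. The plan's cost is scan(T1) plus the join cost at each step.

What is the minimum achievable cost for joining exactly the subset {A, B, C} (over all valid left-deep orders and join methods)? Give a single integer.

Selinger DP over subsets of {A,B,C}:
  {C}: scan cost=500, card=500
  {B}: scan cost=60, card=60
  {A}: scan cost=40, card=40
  {BC}: card=15000; try (B,hash)→1720, (C,merge)→5480, (B,merge)→5920, (C,hash)→9120, (C,nl)→30060, (B,nl)→30500; best=1720 via (B,hash)
  {AC}: card=1000; try (A,hash)→1480, (C,merge)→5320, (A,merge)→5780, (C,hash)→9080, (C,nl)→20040, (A,nl)→20500; best=1480 via (A,hash)
  {ABC}: card=30000; try (B,hash)→3200, (B,merge)→12900, (A,hash)→17200, (B,nl)→61480, (A,merge)→227000, (A,nl)→601720; best=3200 via (B,hash)

3200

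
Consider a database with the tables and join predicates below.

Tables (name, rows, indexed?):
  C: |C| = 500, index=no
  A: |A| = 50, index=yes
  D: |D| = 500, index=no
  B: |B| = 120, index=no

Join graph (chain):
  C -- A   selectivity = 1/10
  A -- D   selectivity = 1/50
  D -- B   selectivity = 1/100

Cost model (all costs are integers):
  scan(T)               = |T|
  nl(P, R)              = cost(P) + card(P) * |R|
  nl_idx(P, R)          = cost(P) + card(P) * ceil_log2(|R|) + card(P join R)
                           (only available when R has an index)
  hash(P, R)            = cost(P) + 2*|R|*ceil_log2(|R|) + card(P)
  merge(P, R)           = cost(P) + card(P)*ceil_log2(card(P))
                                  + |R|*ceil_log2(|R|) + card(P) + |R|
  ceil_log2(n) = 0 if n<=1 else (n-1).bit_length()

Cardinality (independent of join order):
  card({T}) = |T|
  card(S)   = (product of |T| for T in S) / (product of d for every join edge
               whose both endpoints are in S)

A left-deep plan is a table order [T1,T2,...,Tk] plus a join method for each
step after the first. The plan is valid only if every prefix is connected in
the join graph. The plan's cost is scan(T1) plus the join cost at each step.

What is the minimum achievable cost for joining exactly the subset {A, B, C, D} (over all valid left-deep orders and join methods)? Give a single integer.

Selinger DP over subsets of {A,B,C,D}:
  {C}: scan cost=500, card=500
  {A}: scan cost=50, card=50
  {D}: scan cost=500, card=500
  {B}: scan cost=120, card=120
  {AC}: card=2500; try (A,hash)→1600, (C,merge)→5400, (A,merge)→5850, (A,nl_idx)→6000, (C,hash)→9100, (C,nl)→25050 …(+1); best=1600 via (A,hash)
  {AD}: card=500; try (A,hash)→1600, (A,nl_idx)→4000, (D,merge)→5400, (A,merge)→5850, (D,hash)→9100, (D,nl)→25050 …(+1); best=1600 via (A,hash)
  {BD}: card=600; try (B,hash)→2680, (D,merge)→6080, (B,merge)→6460, (D,hash)→9240, (D,nl)→60120, (B,nl)→60500; best=2680 via (B,hash)
  {ACD}: card=25000; try (C,hash)→11100, (C,merge)→11600, (D,hash)→13100, (D,merge)→39100, (C,nl)→251600, (D,nl)→1251600; best=11100 via (C,hash)
  {ABD}: card=600; try (B,hash)→3780, (A,hash)→3880, (A,nl_idx)→6880, (B,merge)→7560, (A,merge)→9630, (A,nl)→32680 …(+1); best=3780 via (B,hash)
  {ABCD}: card=30000; try (C,hash)→13380, (C,merge)→15380, (B,hash)→37780, (C,nl)→303780, (B,merge)→412060, (B,nl)→3011100; best=13380 via (C,hash)

13380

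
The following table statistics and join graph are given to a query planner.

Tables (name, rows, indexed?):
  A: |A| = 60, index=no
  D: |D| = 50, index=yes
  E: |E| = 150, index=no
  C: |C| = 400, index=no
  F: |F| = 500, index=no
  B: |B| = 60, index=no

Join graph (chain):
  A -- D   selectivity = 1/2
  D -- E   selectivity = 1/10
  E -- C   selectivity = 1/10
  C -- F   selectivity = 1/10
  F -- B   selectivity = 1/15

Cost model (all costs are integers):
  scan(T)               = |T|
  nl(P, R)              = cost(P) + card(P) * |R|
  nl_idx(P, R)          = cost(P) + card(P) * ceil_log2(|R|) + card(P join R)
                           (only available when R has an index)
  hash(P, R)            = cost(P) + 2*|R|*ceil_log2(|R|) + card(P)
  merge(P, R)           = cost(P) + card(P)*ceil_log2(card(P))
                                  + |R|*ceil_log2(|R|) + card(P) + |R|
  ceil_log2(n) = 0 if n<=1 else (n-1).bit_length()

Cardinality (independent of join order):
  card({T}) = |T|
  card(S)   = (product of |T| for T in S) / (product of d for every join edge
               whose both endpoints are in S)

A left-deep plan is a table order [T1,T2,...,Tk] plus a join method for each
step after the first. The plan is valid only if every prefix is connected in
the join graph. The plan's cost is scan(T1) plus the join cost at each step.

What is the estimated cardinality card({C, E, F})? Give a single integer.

300000

Tables in S: C(400), E(150), F(500)
Edges inside S: E-C(d=10), C-F(d=10)
numerator = 400 * 150 * 500 = 30000000
denominator = 10 * 10 = 100
card(S) = 30000000 / 100 = 300000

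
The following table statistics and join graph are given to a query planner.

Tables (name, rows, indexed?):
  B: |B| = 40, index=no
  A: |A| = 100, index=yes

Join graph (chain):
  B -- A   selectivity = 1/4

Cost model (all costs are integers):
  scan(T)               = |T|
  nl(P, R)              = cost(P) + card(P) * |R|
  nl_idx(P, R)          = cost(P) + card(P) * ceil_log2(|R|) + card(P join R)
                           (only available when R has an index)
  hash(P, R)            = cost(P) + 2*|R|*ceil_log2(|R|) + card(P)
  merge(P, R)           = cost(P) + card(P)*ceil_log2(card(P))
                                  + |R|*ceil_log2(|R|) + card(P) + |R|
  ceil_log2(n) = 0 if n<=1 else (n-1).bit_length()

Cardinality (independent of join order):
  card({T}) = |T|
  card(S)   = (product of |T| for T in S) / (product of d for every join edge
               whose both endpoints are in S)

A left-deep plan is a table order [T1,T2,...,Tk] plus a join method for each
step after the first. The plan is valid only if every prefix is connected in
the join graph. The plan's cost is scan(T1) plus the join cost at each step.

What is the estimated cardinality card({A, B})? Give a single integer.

Tables in S: A(100), B(40)
Edges inside S: B-A(d=4)
numerator = 100 * 40 = 4000
denominator = 4 = 4
card(S) = 4000 / 4 = 1000

1000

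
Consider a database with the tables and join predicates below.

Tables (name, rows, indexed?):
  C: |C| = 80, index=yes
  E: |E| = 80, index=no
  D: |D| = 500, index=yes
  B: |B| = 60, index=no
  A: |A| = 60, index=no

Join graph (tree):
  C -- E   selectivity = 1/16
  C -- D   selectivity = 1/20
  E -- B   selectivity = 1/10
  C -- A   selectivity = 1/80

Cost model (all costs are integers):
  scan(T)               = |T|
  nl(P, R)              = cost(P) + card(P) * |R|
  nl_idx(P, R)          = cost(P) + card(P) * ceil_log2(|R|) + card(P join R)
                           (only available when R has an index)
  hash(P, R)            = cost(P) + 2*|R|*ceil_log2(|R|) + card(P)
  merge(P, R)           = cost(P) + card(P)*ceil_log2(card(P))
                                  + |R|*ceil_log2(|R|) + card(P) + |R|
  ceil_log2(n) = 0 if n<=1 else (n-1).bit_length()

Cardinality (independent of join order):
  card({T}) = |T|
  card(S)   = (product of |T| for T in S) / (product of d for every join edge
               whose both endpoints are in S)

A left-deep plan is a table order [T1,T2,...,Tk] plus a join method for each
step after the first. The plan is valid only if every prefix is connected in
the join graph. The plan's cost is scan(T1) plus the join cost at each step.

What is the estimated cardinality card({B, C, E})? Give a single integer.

2400

Tables in S: B(60), C(80), E(80)
Edges inside S: C-E(d=16), E-B(d=10)
numerator = 60 * 80 * 80 = 384000
denominator = 16 * 10 = 160
card(S) = 384000 / 160 = 2400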